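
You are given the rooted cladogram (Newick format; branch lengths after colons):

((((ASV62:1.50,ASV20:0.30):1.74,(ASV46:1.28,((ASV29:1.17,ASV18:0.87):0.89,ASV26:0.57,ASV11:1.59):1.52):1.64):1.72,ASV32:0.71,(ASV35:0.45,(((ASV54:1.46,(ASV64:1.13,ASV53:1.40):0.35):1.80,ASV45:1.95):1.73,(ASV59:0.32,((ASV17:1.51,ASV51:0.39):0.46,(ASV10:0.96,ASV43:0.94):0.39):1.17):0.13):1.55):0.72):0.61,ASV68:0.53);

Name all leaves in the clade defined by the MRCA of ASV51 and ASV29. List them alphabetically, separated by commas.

Tracing ASV51: it sits inside (ASV17,ASV51).
Tracing ASV29: it sits inside (ASV29,ASV18).
The smallest clade enclosing both is (((ASV62,ASV20),(ASV46,((ASV29,ASV18),ASV26,ASV11))),ASV32,(ASV35,(((ASV54,(ASV64,ASV53)),ASV45),(ASV59,((ASV17,ASV51),(ASV10,ASV43)))))); the answer is its 18 terminal taxa in alphabetical order.

ASV10, ASV11, ASV17, ASV18, ASV20, ASV26, ASV29, ASV32, ASV35, ASV43, ASV45, ASV46, ASV51, ASV53, ASV54, ASV59, ASV62, ASV64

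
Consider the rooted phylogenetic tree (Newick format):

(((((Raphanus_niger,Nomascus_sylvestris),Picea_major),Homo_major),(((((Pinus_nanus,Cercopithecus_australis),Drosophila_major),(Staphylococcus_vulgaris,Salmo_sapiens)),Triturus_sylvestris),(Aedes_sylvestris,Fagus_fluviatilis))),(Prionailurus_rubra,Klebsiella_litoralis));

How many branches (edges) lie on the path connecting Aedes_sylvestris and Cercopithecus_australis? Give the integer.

The MRCA of Aedes_sylvestris and Cercopithecus_australis is the node subtending (((((Pinus_nanus,Cercopithecus_australis),Drosophila_major),(Staphylococcus_vulgaris,Salmo_sapiens)),Triturus_sylvestris),(Aedes_sylvestris,Fagus_fluviatilis)).
From Aedes_sylvestris up to that node: 2 branches. From Cercopithecus_australis up to the same node: 5 branches. Total: 2 + 5 = 7.

7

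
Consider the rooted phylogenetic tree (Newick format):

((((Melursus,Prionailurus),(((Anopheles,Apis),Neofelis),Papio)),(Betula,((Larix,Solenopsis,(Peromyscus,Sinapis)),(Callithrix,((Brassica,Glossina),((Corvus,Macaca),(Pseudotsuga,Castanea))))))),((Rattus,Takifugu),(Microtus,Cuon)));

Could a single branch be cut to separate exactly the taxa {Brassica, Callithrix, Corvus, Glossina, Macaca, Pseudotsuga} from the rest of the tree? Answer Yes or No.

The MRCA of the listed taxa subtends (Callithrix,((Brassica,Glossina),((Corvus,Macaca),(Pseudotsuga,Castanea)))).
That clade also contains Castanea, which is not in the proposed group, so the group is not monophyletic.

No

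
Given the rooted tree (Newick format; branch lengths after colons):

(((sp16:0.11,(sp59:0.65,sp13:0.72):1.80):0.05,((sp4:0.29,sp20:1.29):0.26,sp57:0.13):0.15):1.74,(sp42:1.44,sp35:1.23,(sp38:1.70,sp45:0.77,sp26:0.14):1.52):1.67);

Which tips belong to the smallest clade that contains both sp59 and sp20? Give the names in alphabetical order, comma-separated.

sp13, sp16, sp20, sp4, sp57, sp59

Tracing sp59: it sits inside (sp59,sp13).
Tracing sp20: it sits inside (sp4,sp20).
The smallest clade enclosing both is ((sp16,(sp59,sp13)),((sp4,sp20),sp57)); the answer is its 6 terminal taxa in alphabetical order.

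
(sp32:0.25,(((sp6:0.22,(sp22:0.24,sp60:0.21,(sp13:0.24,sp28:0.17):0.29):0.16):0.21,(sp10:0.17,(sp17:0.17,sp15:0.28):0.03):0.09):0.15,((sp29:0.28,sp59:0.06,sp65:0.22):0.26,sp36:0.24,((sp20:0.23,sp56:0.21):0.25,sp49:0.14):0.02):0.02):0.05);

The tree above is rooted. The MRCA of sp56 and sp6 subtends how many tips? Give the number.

The MRCA of sp56 and sp6 is the node subtending (((sp6,(sp22,sp60,(sp13,sp28))),(sp10,(sp17,sp15))),((sp29,sp59,sp65),sp36,((sp20,sp56),sp49))).
That clade contains 15 terminal taxa: sp10, sp13, sp15, sp17, sp20, sp22, sp28, sp29, sp36, sp49, sp56, sp59, sp6, sp60, sp65.

15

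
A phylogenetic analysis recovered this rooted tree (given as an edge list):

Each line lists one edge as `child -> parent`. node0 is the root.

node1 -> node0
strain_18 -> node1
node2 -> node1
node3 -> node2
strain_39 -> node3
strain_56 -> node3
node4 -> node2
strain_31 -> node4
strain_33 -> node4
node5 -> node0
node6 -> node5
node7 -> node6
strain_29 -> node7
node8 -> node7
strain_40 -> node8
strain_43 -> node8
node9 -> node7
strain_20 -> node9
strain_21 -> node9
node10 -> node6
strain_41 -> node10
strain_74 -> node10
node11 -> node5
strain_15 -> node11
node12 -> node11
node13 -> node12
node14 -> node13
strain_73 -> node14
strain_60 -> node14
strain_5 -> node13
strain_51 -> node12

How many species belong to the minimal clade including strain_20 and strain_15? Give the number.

12

The MRCA of strain_20 and strain_15 is the node subtending (((strain_29,(strain_40,strain_43),(strain_20,strain_21)),(strain_41,strain_74)),(strain_15,(((strain_73,strain_60),strain_5),strain_51))).
That clade contains 12 terminal taxa: strain_15, strain_20, strain_21, strain_29, strain_40, strain_41, strain_43, strain_5, strain_51, strain_60, strain_73, strain_74.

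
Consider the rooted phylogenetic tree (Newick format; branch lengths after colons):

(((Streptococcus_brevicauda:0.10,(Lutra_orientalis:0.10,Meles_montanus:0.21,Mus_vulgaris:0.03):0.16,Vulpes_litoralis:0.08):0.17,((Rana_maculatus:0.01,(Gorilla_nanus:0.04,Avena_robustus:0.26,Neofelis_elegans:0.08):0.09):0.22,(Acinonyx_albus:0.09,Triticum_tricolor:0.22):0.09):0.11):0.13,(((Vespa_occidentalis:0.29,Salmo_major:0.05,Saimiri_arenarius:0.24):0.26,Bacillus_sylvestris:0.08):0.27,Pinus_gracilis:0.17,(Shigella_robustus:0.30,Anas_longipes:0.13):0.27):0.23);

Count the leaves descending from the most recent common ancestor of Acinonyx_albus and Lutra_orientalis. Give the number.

The MRCA of Acinonyx_albus and Lutra_orientalis is the node subtending ((Streptococcus_brevicauda,(Lutra_orientalis,Meles_montanus,Mus_vulgaris),Vulpes_litoralis),((Rana_maculatus,(Gorilla_nanus,Avena_robustus,Neofelis_elegans)),(Acinonyx_albus,Triticum_tricolor))).
That clade contains 11 terminal taxa: Acinonyx_albus, Avena_robustus, Gorilla_nanus, Lutra_orientalis, Meles_montanus, Mus_vulgaris, Neofelis_elegans, Rana_maculatus, Streptococcus_brevicauda, Triticum_tricolor, Vulpes_litoralis.

11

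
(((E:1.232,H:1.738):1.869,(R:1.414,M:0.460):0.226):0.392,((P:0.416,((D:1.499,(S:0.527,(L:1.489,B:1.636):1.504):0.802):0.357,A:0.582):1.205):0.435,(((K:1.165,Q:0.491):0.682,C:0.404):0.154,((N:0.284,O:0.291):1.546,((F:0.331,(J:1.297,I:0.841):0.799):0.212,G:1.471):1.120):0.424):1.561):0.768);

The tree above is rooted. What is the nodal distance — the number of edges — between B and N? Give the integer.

10

The MRCA of B and N is the node subtending ((P,((D,(S,(L,B))),A)),(((K,Q),C),((N,O),((F,(J,I)),G)))).
From B up to that node: 6 branches. From N up to the same node: 4 branches. Total: 6 + 4 = 10.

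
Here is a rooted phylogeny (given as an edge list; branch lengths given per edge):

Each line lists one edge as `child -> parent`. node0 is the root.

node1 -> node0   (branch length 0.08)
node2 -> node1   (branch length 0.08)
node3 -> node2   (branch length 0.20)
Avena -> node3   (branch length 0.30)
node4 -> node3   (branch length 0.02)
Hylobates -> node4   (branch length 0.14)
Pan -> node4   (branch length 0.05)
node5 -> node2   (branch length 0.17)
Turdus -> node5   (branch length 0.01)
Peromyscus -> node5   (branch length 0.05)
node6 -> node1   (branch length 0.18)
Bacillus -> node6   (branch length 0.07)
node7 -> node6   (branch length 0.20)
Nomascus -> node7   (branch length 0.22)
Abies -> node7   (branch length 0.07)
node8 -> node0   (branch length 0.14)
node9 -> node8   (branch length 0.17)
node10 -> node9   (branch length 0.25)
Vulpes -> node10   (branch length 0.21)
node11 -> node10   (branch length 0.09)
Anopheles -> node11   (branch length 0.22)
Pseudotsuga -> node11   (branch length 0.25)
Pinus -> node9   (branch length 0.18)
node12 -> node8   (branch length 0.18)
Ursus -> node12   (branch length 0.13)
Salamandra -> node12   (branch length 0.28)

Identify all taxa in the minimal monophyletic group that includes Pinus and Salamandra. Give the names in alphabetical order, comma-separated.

Anopheles, Pinus, Pseudotsuga, Salamandra, Ursus, Vulpes

Tracing Pinus: it sits inside ((Vulpes,(Anopheles,Pseudotsuga)),Pinus).
Tracing Salamandra: it sits inside (Ursus,Salamandra).
The smallest clade enclosing both is (((Vulpes,(Anopheles,Pseudotsuga)),Pinus),(Ursus,Salamandra)); the answer is its 6 terminal taxa in alphabetical order.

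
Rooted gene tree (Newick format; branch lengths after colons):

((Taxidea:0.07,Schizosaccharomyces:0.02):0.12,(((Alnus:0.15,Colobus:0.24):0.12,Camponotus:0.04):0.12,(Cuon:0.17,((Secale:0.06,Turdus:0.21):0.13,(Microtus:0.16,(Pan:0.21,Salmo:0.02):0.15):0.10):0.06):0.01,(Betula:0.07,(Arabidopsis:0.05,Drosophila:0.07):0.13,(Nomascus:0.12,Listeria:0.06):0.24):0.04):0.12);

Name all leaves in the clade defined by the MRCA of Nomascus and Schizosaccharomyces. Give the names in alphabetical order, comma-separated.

Alnus, Arabidopsis, Betula, Camponotus, Colobus, Cuon, Drosophila, Listeria, Microtus, Nomascus, Pan, Salmo, Schizosaccharomyces, Secale, Taxidea, Turdus

Tracing Nomascus: it sits inside (Nomascus,Listeria).
Tracing Schizosaccharomyces: it sits inside (Taxidea,Schizosaccharomyces).
The smallest clade enclosing both is the whole tree (their MRCA is the root), so the answer is all 16 tips in alphabetical order.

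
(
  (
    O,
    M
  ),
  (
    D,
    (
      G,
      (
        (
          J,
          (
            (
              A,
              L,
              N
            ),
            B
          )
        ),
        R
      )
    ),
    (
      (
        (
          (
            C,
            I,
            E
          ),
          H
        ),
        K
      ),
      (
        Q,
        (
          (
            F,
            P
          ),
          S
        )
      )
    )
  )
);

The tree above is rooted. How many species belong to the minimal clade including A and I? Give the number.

17

The MRCA of A and I is the node subtending (D,(G,((J,((A,L,N),B)),R)),((((C,I,E),H),K),(Q,((F,P),S)))).
That clade contains 17 terminal taxa: A, B, C, D, E, F, G, H, I, J, K, L, N, P, Q, R, S.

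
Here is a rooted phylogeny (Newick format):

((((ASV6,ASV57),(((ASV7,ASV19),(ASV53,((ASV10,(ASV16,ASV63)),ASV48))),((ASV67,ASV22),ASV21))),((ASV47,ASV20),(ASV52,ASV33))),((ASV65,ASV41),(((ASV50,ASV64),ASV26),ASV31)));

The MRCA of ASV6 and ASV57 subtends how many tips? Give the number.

The MRCA of ASV6 and ASV57 is the node subtending (ASV6,ASV57).
That clade contains 2 terminal taxa: ASV57, ASV6.

2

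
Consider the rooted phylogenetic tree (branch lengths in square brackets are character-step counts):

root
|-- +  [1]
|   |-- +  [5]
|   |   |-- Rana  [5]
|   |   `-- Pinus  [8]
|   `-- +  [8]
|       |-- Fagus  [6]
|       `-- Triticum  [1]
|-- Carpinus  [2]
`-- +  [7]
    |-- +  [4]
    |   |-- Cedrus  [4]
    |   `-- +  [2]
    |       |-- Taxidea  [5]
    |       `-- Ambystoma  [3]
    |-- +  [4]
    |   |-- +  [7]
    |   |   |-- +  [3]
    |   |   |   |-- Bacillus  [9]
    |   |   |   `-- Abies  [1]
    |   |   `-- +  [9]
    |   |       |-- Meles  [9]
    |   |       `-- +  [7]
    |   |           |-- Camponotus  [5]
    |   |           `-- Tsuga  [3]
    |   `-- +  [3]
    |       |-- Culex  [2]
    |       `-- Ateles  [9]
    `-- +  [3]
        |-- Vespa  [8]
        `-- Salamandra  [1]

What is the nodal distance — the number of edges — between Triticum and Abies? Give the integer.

The MRCA of Triticum and Abies is the root of the tree.
From Triticum up to that node: 3 branches. From Abies up to the same node: 5 branches. Total: 3 + 5 = 8.

8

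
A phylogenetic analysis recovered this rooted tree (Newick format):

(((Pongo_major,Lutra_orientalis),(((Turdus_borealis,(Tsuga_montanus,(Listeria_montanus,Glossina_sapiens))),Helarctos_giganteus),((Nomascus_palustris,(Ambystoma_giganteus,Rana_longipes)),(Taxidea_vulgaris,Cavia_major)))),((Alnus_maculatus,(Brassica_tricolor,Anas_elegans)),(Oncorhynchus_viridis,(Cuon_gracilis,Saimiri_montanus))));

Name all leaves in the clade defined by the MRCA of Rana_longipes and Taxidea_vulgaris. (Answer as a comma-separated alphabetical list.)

Tracing Rana_longipes: it sits inside (Ambystoma_giganteus,Rana_longipes).
Tracing Taxidea_vulgaris: it sits inside (Taxidea_vulgaris,Cavia_major).
The smallest clade enclosing both is ((Nomascus_palustris,(Ambystoma_giganteus,Rana_longipes)),(Taxidea_vulgaris,Cavia_major)); the answer is its 5 terminal taxa in alphabetical order.

Ambystoma_giganteus, Cavia_major, Nomascus_palustris, Rana_longipes, Taxidea_vulgaris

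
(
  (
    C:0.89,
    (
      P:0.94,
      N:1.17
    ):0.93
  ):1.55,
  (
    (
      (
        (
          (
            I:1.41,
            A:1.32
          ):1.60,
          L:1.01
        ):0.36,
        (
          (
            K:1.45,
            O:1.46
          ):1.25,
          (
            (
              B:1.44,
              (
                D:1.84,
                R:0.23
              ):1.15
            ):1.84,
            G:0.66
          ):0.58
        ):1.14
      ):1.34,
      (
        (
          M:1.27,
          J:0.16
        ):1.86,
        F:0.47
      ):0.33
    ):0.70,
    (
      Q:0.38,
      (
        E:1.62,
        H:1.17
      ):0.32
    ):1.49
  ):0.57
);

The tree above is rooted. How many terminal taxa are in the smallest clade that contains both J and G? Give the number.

12

The MRCA of J and G is the node subtending ((((I,A),L),((K,O),((B,(D,R)),G))),((M,J),F)).
That clade contains 12 terminal taxa: A, B, D, F, G, I, J, K, L, M, O, R.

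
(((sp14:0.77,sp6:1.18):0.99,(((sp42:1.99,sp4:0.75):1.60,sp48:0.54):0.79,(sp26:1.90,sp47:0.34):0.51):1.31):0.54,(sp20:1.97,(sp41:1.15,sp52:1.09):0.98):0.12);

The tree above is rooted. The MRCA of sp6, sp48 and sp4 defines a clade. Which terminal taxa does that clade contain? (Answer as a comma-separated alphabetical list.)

sp14, sp26, sp4, sp42, sp47, sp48, sp6

Tracing sp6: it sits inside (sp14,sp6).
Tracing sp48: it sits inside ((sp42,sp4),sp48).
Tracing sp4: it sits inside (sp42,sp4).
The smallest clade enclosing all 3 is ((sp14,sp6),(((sp42,sp4),sp48),(sp26,sp47))); the answer is its 7 terminal taxa in alphabetical order.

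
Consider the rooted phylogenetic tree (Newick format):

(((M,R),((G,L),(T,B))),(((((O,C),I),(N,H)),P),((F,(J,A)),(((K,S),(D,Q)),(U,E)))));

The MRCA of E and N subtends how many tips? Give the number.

15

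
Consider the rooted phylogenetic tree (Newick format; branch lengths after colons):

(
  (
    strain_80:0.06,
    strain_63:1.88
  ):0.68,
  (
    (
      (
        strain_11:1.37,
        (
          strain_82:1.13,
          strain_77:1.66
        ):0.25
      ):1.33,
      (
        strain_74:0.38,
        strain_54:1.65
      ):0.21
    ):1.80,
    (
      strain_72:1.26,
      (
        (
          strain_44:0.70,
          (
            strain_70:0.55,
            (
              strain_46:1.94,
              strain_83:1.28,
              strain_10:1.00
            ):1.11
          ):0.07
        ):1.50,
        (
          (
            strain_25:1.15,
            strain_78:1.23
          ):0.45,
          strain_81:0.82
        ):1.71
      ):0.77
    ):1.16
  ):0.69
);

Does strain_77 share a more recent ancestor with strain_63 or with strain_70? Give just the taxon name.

strain_70

The MRCA of strain_77 and strain_70 subtends (((strain_11,(strain_82,strain_77)),(strain_74,strain_54)),(strain_72,((strain_44,(strain_70,(strain_46,strain_83,strain_10))),((strain_25,strain_78),strain_81)))) (14 taxa).
The MRCA of strain_77 and strain_63 is the root, subtending the entire tree (16 taxa).
The first is nested inside the second, so strain_77 shares a more recent common ancestor with strain_70.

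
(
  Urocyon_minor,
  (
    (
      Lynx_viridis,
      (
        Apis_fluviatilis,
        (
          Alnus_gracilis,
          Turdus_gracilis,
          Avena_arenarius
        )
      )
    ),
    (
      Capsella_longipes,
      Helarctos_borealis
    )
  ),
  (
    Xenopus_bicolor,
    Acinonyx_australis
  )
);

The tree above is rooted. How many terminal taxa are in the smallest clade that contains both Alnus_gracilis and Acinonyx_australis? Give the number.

The MRCA of Alnus_gracilis and Acinonyx_australis is the root, so the clade is the entire tree.
That clade contains 10 terminal taxa: Acinonyx_australis, Alnus_gracilis, Apis_fluviatilis, Avena_arenarius, Capsella_longipes, Helarctos_borealis, Lynx_viridis, Turdus_gracilis, Urocyon_minor, Xenopus_bicolor.

10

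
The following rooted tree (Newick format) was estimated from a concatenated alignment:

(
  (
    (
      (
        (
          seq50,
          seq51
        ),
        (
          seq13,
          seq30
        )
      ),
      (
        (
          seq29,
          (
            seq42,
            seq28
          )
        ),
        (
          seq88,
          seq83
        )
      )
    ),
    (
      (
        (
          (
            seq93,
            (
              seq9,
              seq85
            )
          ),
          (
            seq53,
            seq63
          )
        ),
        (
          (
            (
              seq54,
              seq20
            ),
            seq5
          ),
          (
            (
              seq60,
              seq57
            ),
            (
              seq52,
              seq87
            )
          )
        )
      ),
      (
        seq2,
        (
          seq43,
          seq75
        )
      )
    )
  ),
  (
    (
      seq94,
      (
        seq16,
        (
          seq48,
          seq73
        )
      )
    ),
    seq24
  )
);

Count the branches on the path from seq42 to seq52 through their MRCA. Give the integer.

The MRCA of seq42 and seq52 is the node subtending ((((seq50,seq51),(seq13,seq30)),((seq29,(seq42,seq28)),(seq88,seq83))),((((seq93,(seq9,seq85)),(seq53,seq63)),(((seq54,seq20),seq5),((seq60,seq57),(seq52,seq87)))),(seq2,(seq43,seq75)))).
From seq42 up to that node: 5 branches. From seq52 up to the same node: 6 branches. Total: 5 + 6 = 11.

11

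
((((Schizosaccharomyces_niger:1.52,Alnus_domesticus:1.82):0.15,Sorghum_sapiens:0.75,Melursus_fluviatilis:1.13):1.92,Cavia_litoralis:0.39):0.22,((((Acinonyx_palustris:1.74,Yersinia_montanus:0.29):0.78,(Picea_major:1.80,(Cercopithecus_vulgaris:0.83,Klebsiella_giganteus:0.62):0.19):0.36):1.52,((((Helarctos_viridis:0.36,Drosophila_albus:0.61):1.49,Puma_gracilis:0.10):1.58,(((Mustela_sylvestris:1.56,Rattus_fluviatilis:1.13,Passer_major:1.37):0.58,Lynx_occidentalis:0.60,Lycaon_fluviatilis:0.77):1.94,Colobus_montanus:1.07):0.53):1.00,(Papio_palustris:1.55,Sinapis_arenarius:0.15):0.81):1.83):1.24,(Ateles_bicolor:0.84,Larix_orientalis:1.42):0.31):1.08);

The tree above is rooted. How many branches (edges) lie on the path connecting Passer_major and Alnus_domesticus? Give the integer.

12

The MRCA of Passer_major and Alnus_domesticus is the root of the tree.
From Passer_major up to that node: 8 branches. From Alnus_domesticus up to the same node: 4 branches. Total: 8 + 4 = 12.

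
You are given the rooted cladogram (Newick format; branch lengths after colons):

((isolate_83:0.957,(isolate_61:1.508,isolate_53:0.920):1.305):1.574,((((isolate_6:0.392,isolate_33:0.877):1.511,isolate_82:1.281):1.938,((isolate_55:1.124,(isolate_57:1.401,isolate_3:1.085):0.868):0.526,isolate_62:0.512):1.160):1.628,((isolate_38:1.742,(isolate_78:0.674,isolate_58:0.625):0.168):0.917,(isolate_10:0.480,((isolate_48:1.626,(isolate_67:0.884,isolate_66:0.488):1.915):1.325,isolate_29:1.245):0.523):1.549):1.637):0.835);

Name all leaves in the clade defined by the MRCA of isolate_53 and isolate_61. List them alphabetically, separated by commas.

Tracing isolate_53: it sits inside (isolate_61,isolate_53).
Tracing isolate_61: it sits inside (isolate_61,isolate_53).
The smallest clade enclosing both is (isolate_61,isolate_53); the answer is its 2 terminal taxa in alphabetical order.

isolate_53, isolate_61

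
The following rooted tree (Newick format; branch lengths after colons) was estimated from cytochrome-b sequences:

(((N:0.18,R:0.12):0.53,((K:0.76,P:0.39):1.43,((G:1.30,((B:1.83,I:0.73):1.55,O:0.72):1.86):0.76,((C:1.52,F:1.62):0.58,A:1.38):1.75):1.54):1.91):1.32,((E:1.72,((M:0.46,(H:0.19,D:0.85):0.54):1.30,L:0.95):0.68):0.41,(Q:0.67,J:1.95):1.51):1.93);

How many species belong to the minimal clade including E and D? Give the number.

5

The MRCA of E and D is the node subtending (E,((M,(H,D)),L)).
That clade contains 5 terminal taxa: D, E, H, L, M.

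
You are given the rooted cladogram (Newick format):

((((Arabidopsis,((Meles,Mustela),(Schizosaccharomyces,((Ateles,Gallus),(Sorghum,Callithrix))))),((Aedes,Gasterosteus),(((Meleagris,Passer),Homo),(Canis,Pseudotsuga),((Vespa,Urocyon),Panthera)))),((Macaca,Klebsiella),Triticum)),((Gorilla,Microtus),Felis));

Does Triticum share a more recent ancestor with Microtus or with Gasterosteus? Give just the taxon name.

The MRCA of Triticum and Gasterosteus subtends (((Arabidopsis,((Meles,Mustela),(Schizosaccharomyces,((Ateles,Gallus),(Sorghum,Callithrix))))),((Aedes,Gasterosteus),(((Meleagris,Passer),Homo),(Canis,Pseudotsuga),((Vespa,Urocyon),Panthera)))),((Macaca,Klebsiella),Triticum)) (21 taxa).
The MRCA of Triticum and Microtus is the root, subtending the entire tree (24 taxa).
The first is nested inside the second, so Triticum shares a more recent common ancestor with Gasterosteus.

Gasterosteus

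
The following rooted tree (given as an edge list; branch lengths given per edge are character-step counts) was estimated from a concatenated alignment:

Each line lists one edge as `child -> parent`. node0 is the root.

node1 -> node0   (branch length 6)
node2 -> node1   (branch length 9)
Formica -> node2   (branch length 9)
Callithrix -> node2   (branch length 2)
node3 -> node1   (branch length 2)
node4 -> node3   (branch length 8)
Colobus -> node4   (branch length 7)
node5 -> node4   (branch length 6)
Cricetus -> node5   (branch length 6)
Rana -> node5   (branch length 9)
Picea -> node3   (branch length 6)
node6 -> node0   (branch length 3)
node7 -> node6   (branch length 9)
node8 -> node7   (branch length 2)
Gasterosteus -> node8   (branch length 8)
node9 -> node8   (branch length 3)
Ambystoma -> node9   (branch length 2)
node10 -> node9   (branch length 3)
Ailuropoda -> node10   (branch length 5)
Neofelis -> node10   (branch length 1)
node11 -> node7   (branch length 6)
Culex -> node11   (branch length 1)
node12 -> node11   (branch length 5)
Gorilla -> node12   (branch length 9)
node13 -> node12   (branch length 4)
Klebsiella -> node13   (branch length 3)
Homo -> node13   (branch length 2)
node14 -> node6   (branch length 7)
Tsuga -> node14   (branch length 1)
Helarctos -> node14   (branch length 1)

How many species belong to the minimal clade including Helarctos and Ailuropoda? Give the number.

The MRCA of Helarctos and Ailuropoda is the node subtending (((Gasterosteus,(Ambystoma,(Ailuropoda,Neofelis))),(Culex,(Gorilla,(Klebsiella,Homo)))),(Tsuga,Helarctos)).
That clade contains 10 terminal taxa: Ailuropoda, Ambystoma, Culex, Gasterosteus, Gorilla, Helarctos, Homo, Klebsiella, Neofelis, Tsuga.

10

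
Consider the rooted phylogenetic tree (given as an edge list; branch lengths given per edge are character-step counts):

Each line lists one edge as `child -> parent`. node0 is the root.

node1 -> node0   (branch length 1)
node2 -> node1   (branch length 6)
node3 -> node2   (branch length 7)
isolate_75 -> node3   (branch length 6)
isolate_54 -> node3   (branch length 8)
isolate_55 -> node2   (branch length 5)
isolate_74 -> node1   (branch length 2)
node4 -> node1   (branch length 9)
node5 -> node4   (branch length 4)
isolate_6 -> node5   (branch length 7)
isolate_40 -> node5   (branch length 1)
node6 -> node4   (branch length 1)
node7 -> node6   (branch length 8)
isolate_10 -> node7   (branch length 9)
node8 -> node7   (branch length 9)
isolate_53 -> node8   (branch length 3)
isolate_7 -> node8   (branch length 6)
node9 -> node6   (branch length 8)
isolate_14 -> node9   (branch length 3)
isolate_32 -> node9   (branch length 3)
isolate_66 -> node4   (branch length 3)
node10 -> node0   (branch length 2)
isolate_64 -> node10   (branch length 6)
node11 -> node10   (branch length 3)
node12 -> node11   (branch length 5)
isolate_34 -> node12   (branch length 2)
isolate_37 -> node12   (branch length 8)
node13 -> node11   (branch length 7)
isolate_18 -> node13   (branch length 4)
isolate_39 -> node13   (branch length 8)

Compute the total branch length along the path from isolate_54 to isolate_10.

48

The path runs isolate_54 → … → MRCA → … → isolate_10; the MRCA is the node subtending (((isolate_75,isolate_54),isolate_55),isolate_74,((isolate_6,isolate_40),((isolate_10,(isolate_53,isolate_7)),(isolate_14,isolate_32)),isolate_66)).
Branch lengths along that path: 8 + 7 + 6 + 9 + 1 + 8 + 9 = 48.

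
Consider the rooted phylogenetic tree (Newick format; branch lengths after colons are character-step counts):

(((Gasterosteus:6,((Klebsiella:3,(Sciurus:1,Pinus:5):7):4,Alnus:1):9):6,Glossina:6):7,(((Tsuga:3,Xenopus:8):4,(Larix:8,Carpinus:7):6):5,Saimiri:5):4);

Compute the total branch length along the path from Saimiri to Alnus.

The path runs Saimiri → … → MRCA → … → Alnus; the MRCA is the root of the tree.
Branch lengths along that path: 5 + 4 + 7 + 6 + 9 + 1 = 32.

32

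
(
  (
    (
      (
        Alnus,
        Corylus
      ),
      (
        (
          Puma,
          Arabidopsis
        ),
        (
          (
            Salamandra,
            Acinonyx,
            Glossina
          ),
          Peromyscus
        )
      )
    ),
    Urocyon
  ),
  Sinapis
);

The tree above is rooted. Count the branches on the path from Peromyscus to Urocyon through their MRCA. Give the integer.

5

The MRCA of Peromyscus and Urocyon is the node subtending (((Alnus,Corylus),((Puma,Arabidopsis),((Salamandra,Acinonyx,Glossina),Peromyscus))),Urocyon).
From Peromyscus up to that node: 4 branches. From Urocyon up to the same node: 1 branch. Total: 4 + 1 = 5.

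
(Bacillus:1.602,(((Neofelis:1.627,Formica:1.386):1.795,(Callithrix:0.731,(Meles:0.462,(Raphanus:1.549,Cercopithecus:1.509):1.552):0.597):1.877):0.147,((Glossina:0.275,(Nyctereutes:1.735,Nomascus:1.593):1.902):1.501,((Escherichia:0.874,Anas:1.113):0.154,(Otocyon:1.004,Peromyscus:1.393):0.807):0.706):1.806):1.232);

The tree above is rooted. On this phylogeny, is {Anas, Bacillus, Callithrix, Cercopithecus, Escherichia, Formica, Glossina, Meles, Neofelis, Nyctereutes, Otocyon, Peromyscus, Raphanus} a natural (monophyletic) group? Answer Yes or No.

No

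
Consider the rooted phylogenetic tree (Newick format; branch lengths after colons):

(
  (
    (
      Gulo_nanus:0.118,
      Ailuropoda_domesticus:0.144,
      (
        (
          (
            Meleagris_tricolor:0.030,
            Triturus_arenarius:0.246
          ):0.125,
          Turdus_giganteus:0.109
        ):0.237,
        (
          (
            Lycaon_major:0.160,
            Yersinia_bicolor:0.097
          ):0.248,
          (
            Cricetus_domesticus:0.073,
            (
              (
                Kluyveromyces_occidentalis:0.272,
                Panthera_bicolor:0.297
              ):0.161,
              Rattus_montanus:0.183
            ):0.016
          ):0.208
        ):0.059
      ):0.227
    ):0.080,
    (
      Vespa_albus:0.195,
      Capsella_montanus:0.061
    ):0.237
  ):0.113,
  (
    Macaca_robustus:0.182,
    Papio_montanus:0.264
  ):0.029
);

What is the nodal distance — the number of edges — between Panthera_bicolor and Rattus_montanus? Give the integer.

The MRCA of Panthera_bicolor and Rattus_montanus is the node subtending ((Kluyveromyces_occidentalis,Panthera_bicolor),Rattus_montanus).
From Panthera_bicolor up to that node: 2 branches. From Rattus_montanus up to the same node: 1 branch. Total: 2 + 1 = 3.

3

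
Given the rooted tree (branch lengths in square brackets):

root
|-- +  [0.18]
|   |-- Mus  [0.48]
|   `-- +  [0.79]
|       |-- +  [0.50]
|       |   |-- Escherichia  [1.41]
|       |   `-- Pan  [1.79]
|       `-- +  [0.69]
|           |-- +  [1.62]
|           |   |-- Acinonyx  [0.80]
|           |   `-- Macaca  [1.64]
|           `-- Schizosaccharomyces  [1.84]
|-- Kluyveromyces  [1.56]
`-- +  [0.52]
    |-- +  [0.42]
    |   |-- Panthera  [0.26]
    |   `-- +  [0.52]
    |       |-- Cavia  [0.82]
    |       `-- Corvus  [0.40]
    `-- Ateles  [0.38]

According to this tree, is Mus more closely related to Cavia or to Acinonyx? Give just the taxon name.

The MRCA of Mus and Acinonyx subtends (Mus,((Escherichia,Pan),((Acinonyx,Macaca),Schizosaccharomyces))) (6 taxa).
The MRCA of Mus and Cavia is the root, subtending the entire tree (11 taxa).
The first is nested inside the second, so Mus shares a more recent common ancestor with Acinonyx.

Acinonyx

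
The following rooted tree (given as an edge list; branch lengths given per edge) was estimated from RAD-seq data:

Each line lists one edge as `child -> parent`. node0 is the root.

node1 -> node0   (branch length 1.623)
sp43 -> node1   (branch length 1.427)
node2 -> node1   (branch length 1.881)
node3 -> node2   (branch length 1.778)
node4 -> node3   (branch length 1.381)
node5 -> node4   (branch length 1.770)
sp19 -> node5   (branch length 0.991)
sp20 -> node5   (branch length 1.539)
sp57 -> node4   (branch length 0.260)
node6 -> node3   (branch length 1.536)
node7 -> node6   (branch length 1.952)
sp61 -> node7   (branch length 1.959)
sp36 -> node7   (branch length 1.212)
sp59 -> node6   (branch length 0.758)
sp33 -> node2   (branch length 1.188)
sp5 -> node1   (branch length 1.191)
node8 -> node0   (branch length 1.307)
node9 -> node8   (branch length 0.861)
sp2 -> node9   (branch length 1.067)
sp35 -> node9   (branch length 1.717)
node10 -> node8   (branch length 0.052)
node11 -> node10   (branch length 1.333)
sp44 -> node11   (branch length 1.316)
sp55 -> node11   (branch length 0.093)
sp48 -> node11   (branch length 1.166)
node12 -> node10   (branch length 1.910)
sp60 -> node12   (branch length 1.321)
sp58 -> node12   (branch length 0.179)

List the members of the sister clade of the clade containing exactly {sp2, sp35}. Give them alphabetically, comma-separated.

sp44, sp48, sp55, sp58, sp60

The clade containing exactly {sp2, sp35} attaches to the tree at the node subtending ((sp2,sp35),((sp44,sp55,sp48),(sp60,sp58))).
The other lineage descending from that same node — the sister group — is ((sp44,sp55,sp48),(sp60,sp58)); its 5 tips in alphabetical order are the answer.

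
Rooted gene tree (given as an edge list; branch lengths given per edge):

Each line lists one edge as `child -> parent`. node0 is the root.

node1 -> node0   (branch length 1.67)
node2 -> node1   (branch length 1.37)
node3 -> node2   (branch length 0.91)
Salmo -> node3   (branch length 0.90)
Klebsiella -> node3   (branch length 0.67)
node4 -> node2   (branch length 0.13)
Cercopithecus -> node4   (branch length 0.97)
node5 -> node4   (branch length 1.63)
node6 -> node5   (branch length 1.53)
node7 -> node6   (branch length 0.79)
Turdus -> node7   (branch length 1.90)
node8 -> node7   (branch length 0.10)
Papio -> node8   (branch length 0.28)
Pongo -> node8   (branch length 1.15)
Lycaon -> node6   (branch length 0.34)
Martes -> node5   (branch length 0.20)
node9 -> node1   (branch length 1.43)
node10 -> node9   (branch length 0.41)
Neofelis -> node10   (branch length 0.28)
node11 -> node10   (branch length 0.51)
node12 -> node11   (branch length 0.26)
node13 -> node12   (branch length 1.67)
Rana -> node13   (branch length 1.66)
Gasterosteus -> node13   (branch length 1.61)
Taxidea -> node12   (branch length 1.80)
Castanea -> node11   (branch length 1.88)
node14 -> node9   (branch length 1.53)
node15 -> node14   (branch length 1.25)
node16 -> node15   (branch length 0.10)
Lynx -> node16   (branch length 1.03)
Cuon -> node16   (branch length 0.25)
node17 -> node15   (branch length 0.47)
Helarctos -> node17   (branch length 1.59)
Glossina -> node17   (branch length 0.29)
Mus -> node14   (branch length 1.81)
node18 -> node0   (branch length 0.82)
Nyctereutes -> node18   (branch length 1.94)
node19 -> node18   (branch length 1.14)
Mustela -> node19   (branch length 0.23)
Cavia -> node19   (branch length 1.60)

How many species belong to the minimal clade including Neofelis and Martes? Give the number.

The MRCA of Neofelis and Martes is the node subtending (((Salmo,Klebsiella),(Cercopithecus,(((Turdus,(Papio,Pongo)),Lycaon),Martes))),((Neofelis,(((Rana,Gasterosteus),Taxidea),Castanea)),(((Lynx,Cuon),(Helarctos,Glossina)),Mus))).
That clade contains 18 terminal taxa: Castanea, Cercopithecus, Cuon, Gasterosteus, Glossina, Helarctos, Klebsiella, Lycaon, Lynx, Martes, Mus, Neofelis, Papio, Pongo, Rana, Salmo, Taxidea, Turdus.

18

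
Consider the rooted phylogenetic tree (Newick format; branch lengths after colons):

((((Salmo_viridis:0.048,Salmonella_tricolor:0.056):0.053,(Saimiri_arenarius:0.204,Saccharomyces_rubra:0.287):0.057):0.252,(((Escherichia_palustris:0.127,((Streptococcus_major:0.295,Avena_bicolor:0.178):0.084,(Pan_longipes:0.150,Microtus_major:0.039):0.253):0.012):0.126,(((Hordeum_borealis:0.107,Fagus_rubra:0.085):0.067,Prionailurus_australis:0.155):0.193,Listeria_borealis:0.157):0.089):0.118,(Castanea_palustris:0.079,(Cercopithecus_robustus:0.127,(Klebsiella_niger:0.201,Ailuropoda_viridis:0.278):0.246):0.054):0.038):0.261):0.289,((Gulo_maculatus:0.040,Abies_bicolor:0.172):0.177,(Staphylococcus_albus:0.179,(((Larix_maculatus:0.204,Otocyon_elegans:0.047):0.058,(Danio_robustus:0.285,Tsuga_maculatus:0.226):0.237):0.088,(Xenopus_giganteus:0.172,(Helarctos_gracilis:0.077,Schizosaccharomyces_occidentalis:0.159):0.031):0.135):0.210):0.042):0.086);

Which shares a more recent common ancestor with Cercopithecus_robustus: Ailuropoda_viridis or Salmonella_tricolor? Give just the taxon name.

The MRCA of Cercopithecus_robustus and Ailuropoda_viridis subtends (Cercopithecus_robustus,(Klebsiella_niger,Ailuropoda_viridis)) (3 taxa).
The MRCA of Cercopithecus_robustus and Salmonella_tricolor subtends (((Salmo_viridis,Salmonella_tricolor),(Saimiri_arenarius,Saccharomyces_rubra)),(((Escherichia_palustris,((Streptococcus_major,Avena_bicolor),(Pan_longipes,Microtus_major))),(((Hordeum_borealis,Fagus_rubra),Prionailurus_australis),Listeria_borealis)),(Castanea_palustris,(Cercopithecus_robustus,(Klebsiella_niger,Ailuropoda_viridis))))) (17 taxa).
The first is nested inside the second, so Cercopithecus_robustus shares a more recent common ancestor with Ailuropoda_viridis.

Ailuropoda_viridis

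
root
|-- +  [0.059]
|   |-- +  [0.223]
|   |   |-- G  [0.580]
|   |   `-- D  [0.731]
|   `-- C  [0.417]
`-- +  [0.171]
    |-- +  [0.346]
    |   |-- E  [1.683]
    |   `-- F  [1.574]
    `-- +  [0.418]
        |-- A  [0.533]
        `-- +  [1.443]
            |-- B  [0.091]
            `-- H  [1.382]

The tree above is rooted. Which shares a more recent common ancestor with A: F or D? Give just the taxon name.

F

The MRCA of A and F subtends ((E,F),(A,(B,H))) (5 taxa).
The MRCA of A and D is the root, subtending the entire tree (8 taxa).
The first is nested inside the second, so A shares a more recent common ancestor with F.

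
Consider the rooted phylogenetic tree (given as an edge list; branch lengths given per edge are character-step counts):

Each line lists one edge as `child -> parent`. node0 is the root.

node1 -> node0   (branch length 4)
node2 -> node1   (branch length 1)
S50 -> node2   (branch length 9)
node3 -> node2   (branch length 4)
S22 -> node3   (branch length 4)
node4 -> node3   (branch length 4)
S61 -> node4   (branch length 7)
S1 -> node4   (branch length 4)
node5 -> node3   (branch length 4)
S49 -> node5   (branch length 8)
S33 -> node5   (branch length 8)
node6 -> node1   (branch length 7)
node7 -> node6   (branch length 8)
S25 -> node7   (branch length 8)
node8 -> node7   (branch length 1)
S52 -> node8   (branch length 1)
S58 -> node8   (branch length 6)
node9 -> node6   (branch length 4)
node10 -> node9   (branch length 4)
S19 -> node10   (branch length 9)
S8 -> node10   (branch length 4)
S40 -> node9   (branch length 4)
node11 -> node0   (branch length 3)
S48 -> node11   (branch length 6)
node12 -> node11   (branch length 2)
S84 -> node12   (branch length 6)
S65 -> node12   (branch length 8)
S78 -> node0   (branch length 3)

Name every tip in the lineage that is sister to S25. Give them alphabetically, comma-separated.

S25 attaches to the tree at the node subtending (S25,(S52,S58)).
The other lineage descending from that same node — the sister group — is (S52,S58); its 2 tips in alphabetical order are the answer.

S52, S58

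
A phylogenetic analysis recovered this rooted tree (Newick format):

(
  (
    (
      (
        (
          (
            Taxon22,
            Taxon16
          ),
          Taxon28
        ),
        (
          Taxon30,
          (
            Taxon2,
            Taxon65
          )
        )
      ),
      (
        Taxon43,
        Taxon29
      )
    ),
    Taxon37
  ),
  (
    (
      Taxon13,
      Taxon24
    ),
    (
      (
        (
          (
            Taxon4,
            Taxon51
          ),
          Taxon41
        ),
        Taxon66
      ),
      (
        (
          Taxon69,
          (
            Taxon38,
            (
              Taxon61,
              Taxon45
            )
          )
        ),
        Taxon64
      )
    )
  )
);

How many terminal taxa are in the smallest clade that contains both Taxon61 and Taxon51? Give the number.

The MRCA of Taxon61 and Taxon51 is the node subtending ((((Taxon4,Taxon51),Taxon41),Taxon66),((Taxon69,(Taxon38,(Taxon61,Taxon45))),Taxon64)).
That clade contains 9 terminal taxa: Taxon38, Taxon4, Taxon41, Taxon45, Taxon51, Taxon61, Taxon64, Taxon66, Taxon69.

9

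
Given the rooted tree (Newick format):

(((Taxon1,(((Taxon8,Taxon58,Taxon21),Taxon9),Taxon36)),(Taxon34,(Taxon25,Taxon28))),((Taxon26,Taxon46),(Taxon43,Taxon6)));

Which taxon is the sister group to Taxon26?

Taxon46

Taxon26 attaches to the tree at the node subtending (Taxon26,Taxon46).
The other lineage descending from that same node — the sister group — is the single tip Taxon46.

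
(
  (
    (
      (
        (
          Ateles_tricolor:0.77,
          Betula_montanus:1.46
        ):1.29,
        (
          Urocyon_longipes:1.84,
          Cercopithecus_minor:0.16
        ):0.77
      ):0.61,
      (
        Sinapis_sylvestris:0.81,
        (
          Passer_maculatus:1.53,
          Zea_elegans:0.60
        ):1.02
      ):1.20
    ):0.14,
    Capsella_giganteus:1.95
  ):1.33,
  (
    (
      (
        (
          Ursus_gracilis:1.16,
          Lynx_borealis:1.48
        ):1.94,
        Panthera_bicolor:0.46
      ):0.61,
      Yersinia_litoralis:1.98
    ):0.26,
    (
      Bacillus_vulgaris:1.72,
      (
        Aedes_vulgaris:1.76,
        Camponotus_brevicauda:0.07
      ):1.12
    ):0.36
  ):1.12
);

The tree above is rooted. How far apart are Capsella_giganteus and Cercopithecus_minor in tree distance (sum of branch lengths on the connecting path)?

3.63

The path runs Capsella_giganteus → … → MRCA → … → Cercopithecus_minor; the MRCA is the node subtending ((((Ateles_tricolor,Betula_montanus),(Urocyon_longipes,Cercopithecus_minor)),(Sinapis_sylvestris,(Passer_maculatus,Zea_elegans))),Capsella_giganteus).
Branch lengths along that path: 1.95 + 0.14 + 0.61 + 0.77 + 0.16 = 3.63.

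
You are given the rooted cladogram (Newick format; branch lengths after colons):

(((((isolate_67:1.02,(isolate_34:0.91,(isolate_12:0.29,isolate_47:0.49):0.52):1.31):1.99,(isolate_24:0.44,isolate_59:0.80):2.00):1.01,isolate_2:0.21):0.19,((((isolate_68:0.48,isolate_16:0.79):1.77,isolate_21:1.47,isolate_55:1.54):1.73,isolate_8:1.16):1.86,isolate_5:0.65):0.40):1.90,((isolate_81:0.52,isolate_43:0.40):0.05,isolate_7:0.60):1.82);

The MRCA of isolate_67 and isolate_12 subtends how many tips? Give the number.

4

The MRCA of isolate_67 and isolate_12 is the node subtending (isolate_67,(isolate_34,(isolate_12,isolate_47))).
That clade contains 4 terminal taxa: isolate_12, isolate_34, isolate_47, isolate_67.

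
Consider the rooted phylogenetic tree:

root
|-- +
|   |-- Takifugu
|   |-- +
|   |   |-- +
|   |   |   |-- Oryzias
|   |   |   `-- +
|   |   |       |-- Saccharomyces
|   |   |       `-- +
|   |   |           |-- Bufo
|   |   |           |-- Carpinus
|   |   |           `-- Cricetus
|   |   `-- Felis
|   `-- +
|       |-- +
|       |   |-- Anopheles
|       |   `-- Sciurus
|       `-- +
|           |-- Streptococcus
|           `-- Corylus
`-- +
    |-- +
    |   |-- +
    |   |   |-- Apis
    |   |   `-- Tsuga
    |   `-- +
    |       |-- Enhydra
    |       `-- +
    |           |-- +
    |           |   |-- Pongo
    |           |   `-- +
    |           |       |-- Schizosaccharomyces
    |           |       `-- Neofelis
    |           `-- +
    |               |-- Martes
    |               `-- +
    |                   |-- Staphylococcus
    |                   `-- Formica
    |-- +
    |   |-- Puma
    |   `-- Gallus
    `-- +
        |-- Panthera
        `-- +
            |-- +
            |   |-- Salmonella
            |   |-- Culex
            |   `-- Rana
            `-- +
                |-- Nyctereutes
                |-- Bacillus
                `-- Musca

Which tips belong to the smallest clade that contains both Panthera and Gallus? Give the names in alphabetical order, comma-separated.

Tracing Panthera: it sits inside (Panthera,((Salmonella,Culex,Rana),(Nyctereutes,Bacillus,Musca))).
Tracing Gallus: it sits inside (Puma,Gallus).
The smallest clade enclosing both is (((Apis,Tsuga),(Enhydra,((Pongo,(Schizosaccharomyces,Neofelis)),(Martes,(Staphylococcus,Formica))))),(Puma,Gallus),(Panthera,((Salmonella,Culex,Rana),(Nyctereutes,Bacillus,Musca)))); the answer is its 18 terminal taxa in alphabetical order.

Apis, Bacillus, Culex, Enhydra, Formica, Gallus, Martes, Musca, Neofelis, Nyctereutes, Panthera, Pongo, Puma, Rana, Salmonella, Schizosaccharomyces, Staphylococcus, Tsuga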